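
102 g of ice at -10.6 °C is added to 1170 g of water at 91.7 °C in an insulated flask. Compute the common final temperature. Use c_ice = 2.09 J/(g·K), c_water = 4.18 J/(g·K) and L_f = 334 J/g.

Net heat exchanged in the isolated system is zero:
warm ice to 0 °C: 102·2.09·(0 − (-10.6)) = 2259.7
  melt ice: 102·334 = 34068
  meltwater 0→T: 102·4.18·T = 426.36 T
  water: 4890.6(T − 91.7)
5317 T = 448468 − 36328 = 412140
T ≈ 77.51 °C. Since T > 0 °C, the all-ice-melts assumption holds.

T_f ≈ 77.5 °C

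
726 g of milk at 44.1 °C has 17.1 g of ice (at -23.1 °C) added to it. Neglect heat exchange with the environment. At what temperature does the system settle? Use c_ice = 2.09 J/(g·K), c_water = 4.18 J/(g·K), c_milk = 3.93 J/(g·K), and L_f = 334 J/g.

Conservation of energy gives ΣQ = 0:
warm ice to 0 °C: 17.1×2.09×(0 − (-23.1)) = 825.57; fusion: m_ice L_f = 17.1×334 = 5711.4; warm the meltwater: 71.48 T; milk: 2853.2(T − 44.1)
2924.7 T = 125825 − 6537 = 119288
T ≈ 40.79 °C — above 0 °C, consistent with complete melting.

T_f ≈ 40.8 °C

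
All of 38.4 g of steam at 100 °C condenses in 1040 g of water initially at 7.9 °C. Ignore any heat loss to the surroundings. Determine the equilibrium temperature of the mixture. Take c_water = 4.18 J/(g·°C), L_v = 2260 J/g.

Sum of m c ΔT and latent-heat terms is zero:
steam→water at 100 °C releases m L_v = 38.4×2260 = 86784
  condensate cools 100→T: 38.4×4.18×(T − 100) = 160.51(T − 100)
  water warms: 1040×4.18×(T − 7.9) = 4347.2(T − 7.9)
4507.7 T = 86784 + 16051 + 34343 = 137178
T ≈ 30.43 °C — below 100 °C, confirming all the steam condensed.

T_f ≈ 30.4 °C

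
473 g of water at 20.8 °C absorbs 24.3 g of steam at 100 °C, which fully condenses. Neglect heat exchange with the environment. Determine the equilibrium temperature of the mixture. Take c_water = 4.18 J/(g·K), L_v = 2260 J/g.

Conservation of energy gives ΣQ = 0:
latent heat released on condensation: 24.3×2260 = 54918
  condensed water 100 °C→T: 101.57(T − 100)
  original water: 1977.1(T − 20.8)
2078.7 T = 54918 + 10157 + 41125 = 106200
T ≈ 51.09 °C, under the boiling point, so the assumption holds.

T_f ≈ 51.1 °C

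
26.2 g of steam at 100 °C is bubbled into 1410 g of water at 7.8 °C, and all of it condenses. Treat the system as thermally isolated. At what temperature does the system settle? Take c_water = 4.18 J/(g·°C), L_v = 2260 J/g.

Sum of m c ΔT and latent-heat terms is zero:
condense steam: −26.2×2260 = −59212; condensate cools 100→T: 26.2×4.18×(T − 100) = 109.52(T − 100); water warms: 1410×4.18×(T − 7.8) = 5893.8(T − 7.8)
6003.3 T = 59212 + 10952 + 45972 = 116135
T ≈ 19.35 °C, under the boiling point, so the assumption holds.

T_f ≈ 19.3 °C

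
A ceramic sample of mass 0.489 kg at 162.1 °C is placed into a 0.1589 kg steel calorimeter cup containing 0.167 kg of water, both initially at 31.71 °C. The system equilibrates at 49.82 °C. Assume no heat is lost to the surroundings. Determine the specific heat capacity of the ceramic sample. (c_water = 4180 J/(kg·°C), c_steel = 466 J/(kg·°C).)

Setting the total heat transfer to zero:
0.489·c·(49.82 − 162.1) + 0.167·4180·(49.82 − 31.71) + 0.1589·466·(49.82 − 31.71) = 0
-54.9 c = -13983
c = -13983/-54.9 ≈ 254.7 J/(kg·°C)

c ≈ 255 J/(kg·°C)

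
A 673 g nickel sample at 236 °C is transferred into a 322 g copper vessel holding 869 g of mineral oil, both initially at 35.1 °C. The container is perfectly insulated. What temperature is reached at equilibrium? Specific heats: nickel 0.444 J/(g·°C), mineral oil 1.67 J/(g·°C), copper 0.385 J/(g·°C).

Conservation of energy gives ΣQ = 0:
673·0.444·(T − 236) + 869·1.67·(T − 35.1) + 322·0.385·(T − 35.1) = 0
(298.81 + 1451.2 + 123.97) T = 298.81·236 + 1451.2·35.1 + 123.97·35.1
T ≈ 67.13 °C

T_f ≈ 67.1 °C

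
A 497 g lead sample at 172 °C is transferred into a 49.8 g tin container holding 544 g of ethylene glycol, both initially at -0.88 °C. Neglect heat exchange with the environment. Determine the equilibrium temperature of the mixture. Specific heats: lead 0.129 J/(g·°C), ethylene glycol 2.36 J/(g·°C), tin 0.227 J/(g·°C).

T_f ≈ 7.3 °C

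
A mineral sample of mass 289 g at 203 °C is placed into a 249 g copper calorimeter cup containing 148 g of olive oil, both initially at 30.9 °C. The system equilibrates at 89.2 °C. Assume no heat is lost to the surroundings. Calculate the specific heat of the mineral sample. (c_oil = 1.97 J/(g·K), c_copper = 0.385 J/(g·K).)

c ≈ 0.687 J/(g·K)

Conservation of energy gives ΣQ = 0:
289·c·(89.2 − 203) + 148·1.97·(89.2 − 30.9) + 249·0.385·(89.2 − 30.9) = 0
-32888 c = -22587
c = -22587/-32888 ≈ 0.6868 J/(g·K)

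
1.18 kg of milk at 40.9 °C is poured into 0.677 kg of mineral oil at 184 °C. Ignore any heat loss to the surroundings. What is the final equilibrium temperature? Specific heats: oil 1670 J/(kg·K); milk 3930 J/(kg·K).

T_f ≈ 68.9 °C

Taking heat into each body as positive, Σ m c ΔT = 0:
0.677×1670×(T − 184) + 1.18×3930×(T − 40.9) = 0
1130.6(T − 184) + 4637.4(T − 40.9) = 0
(1130.6 + 4637.4) T = 1130.6×184 + 4637.4×40.9
T ≈ 68.95 °C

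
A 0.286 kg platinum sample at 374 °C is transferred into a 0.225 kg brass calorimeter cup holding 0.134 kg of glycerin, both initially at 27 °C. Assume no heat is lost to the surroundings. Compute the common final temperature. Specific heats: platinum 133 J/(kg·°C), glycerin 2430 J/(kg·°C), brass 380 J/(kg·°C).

T_f ≈ 56.4 °C

Let T be the final temperature. ΣQ_i = 0:
0.286*133*(T − 374) + 0.134*2430*(T − 27) + 0.225*380*(T − 27) = 0
(38.04 + 325.62 + 85.5) T = 38.04*374 + 325.62*27 + 85.5*27
T ≈ 56.39 °C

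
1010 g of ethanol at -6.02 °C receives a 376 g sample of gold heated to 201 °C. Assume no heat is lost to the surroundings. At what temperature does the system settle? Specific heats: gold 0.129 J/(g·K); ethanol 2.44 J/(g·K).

Energy conservation, ΣQ = 0:
376×0.129×(T − 201) + 1010×2.44×(T − (-6.02)) = 0
48.5(T − 201) + 2464.4(T − (-6.02)) = 0
2512.9 T = -5086.4
T = -5086.4/2512.9 ≈ -2.02 °C

T_f ≈ -2.0 °C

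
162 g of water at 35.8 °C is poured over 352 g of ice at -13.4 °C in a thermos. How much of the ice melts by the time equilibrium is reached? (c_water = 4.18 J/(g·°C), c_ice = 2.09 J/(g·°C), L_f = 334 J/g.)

m_melted ≈ 43.1 g

Water can give up m c ΔT = 162×4.18×35.8 = 24242 J before reaching 0 °C.
Of that, 352×2.09×13.4 = 9858.1 J goes to bring the ice to 0 °C, leaving 14384 J.
To melt every bit of ice: 352×334 = 117568 J.
That's not enough to melt it all — equilibrium is at 0 °C with ice remaining.
Mass melted = 14384/334 ≈ 43.07 g.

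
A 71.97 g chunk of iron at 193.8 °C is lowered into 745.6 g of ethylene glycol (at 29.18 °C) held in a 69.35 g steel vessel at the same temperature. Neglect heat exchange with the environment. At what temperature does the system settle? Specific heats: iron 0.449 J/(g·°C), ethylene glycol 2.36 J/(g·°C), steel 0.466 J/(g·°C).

T_f ≈ 32.1 °C

Conservation of energy gives ΣQ = 0:
71.97·0.449·(T − 193.8) + 745.6·2.36·(T − 29.18) + 69.35·0.466·(T − 29.18) = 0
32.31(T − 193.8) + 1759.6(T − 29.18) + 32.32(T − 29.18) = 0
(32.31 + 1759.6 + 32.32) T = 32.31·193.8 + 1759.6·29.18 + 32.32·29.18
T ≈ 32.10 °C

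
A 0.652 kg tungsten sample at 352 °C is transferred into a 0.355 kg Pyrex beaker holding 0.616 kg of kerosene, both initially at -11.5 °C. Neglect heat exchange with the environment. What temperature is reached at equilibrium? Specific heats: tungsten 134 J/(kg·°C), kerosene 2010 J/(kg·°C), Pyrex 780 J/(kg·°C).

T_f ≈ 8.3 °C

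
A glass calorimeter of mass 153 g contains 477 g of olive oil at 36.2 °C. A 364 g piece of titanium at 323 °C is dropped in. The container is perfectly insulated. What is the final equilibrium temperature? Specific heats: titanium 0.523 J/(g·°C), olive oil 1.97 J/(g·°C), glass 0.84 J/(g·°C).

T_f ≈ 79.6 °C

Taking heat into each body as positive, Σ m c ΔT = 0:
364·0.523·(T − 323) + 477·1.97·(T − 36.2) + 153·0.84·(T − 36.2) = 0
1258.6 T = 100159
T = 100159/1258.6 ≈ 79.58 °C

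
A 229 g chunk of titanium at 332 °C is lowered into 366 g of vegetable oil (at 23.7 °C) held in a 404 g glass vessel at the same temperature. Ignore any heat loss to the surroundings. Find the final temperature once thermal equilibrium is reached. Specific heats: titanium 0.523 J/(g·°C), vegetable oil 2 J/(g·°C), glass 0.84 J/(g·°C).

T_f = Σ m_i c_i T_i / Σ m_i c_i:
T_f = (119.77*332 + 732*23.7 + 339.36*23.7) / (119.77 + 732 + 339.36)
    = 65154 / 1191.1 ≈ 54.70 °C

T_f ≈ 54.7 °C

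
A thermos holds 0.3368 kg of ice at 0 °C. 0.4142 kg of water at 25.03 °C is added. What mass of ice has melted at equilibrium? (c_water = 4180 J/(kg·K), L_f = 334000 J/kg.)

m_melted ≈ 0.13 kg

Cooling the water to 0 °C releases 0.4142×4180×25.03 = 43336 J.
To melt every bit of ice: 0.3368×334000 = 112491 J.
Since 43336 < 112491 J, not all the ice melts; equilibrium is at 0 °C.
m_melt = 43336 / L_f = 0.1297 kg.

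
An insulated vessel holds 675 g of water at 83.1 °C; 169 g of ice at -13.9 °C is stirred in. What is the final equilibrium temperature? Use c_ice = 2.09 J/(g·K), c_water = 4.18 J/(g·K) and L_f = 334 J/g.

T_f ≈ 49.1 °C

Net heat exchanged in the isolated system is zero:
warm ice to 0 °C: 169×2.09×(0 − (-13.9)) = 4909.6
  melt ice: 169×334 = 56446
  warm the meltwater: 706.42 T
  water: 2821.5(T − 83.1)
3527.9 T = 234467 − 61356 = 173111
T ≈ 49.07 °C — above 0 °C, consistent with complete melting.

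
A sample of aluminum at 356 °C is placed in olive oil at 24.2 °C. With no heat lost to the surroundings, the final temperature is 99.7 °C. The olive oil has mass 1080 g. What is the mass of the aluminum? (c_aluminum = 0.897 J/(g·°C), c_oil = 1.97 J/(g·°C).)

Taking heat into each body as positive, Σ m c ΔT = 0:
m·0.897·(99.7 − 356) + 1080·1.97·(99.7 − 24.2) = 0
-229.9 m = -160634
m = -160634/-229.9 ≈ 698.7 g

m ≈ 699 g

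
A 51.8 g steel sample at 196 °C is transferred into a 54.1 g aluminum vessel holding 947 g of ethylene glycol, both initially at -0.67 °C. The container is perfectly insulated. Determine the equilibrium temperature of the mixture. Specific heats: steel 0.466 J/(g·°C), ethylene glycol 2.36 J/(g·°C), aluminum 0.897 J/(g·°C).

Let T be the final temperature. ΣQ_i = 0:
51.8*0.466*(T − 196) + 947*2.36*(T − (-0.67)) + 54.1*0.897*(T − (-0.67)) = 0
(24.14 + 2234.9 + 48.53) T = 24.14*196 + 2234.9*(-0.67) + 48.53*(-0.67)
T ≈ 1.39 °C

T_f ≈ 1.4 °C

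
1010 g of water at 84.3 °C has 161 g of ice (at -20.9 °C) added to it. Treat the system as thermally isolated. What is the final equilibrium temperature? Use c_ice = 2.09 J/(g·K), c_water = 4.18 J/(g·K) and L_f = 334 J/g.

T_f ≈ 60.3 °C

Net heat exchanged in the isolated system is zero:
warm ice to 0 °C: 161×2.09×(0 − (-20.9)) = 7032.6; latent heat to melt: 161×334 = 53774; warm the meltwater: 672.98 T; water cools: 1010×4.18×(T − 84.3) = 4221.8(T − 84.3)
4894.8 T = 355898 − 60807 = 295091
T ≈ 60.29 °C — above 0 °C, consistent with complete melting.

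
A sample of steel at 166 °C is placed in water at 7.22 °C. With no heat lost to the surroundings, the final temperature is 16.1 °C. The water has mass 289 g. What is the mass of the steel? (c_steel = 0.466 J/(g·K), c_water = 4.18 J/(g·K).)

m ≈ 154 g

Heat lost by the steel = heat gained by the water:
m·0.466·(166 − 16.1) = 289·4.18·(16.1 − 7.22)
69.85 m = 10727  ⇒  m ≈ 153.6 g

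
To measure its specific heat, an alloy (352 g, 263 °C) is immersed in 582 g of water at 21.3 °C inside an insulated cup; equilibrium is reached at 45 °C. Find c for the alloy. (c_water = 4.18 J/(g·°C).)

m_s c (T_s − T_f) = m_water c_water (T_f − T_0):
352×c×(263 − 45) = 582×4.18×(45 − 21.3)
76736 c = 57656  ⇒  c ≈ 0.7514 J/(g·°C)

c ≈ 0.751 J/(g·°C)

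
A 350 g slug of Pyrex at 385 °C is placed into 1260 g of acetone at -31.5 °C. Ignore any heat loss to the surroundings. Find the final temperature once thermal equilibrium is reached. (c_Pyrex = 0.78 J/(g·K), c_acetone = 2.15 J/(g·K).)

Conservation of energy gives ΣQ = 0:
350×0.78×(T − 385) + 1260×2.15×(T − (-31.5)) = 0
(273 + 2709) T = 273×385 + 2709×(-31.5)
T ≈ 6.63 °C

T_f ≈ 6.6 °C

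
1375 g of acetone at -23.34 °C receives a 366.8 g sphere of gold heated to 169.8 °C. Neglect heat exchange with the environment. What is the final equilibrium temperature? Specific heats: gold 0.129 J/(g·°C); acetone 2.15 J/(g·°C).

T_f ≈ -20.3 °C

T_f = Σ m_i c_i T_i / Σ m_i c_i:
T_f = (47.32·169.8 + 2956.2·(-23.34)) / (47.32 + 2956.2)
    = -60964 / 3003.6 ≈ -20.30 °C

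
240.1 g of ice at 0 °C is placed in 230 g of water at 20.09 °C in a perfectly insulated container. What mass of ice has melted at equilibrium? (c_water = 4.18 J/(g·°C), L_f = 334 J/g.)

Cooling the water to 0 °C releases 230·4.18·20.09 = 19315 J.
To melt every bit of ice: 240.1·334 = 80193 J.
Since 19315 < 80193 J, not all the ice melts; equilibrium is at 0 °C.
Mass melted = 19315/334 ≈ 57.83 g.

m_melted ≈ 57.8 g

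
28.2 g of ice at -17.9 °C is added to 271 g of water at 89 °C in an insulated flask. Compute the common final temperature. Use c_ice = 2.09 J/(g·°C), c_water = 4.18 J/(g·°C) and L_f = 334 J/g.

Energy conservation, ΣQ = 0:
ice -17.9→0 °C: 28.2·2.09·17.9 = 1055; melt ice: 28.2·334 = 9418.8; warm the meltwater: 117.88 T; water: 1132.8(T − 89)
1250.7 T = 100817 − 10474 = 90344
T ≈ 72.24 °C — above 0 °C, consistent with complete melting.

T_f ≈ 72.2 °C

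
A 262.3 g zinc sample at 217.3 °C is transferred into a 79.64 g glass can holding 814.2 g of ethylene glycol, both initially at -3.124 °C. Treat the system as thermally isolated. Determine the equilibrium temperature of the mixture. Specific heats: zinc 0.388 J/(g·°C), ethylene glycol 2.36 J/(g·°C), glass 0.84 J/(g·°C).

T_f ≈ 7.6 °C

T_f is the heat-capacity-weighted average of the initial temperatures:
T_f = (101.77·217.3 + 1921.5·(-3.124) + 66.9·(-3.124)) / (101.77 + 1921.5 + 66.9)
    = 15903 / 2090.2 ≈ 7.61 °C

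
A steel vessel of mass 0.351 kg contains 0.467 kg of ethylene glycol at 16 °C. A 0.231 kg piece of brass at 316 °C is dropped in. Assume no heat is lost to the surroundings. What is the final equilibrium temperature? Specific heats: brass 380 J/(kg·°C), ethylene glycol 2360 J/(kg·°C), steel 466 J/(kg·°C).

Heat gained plus heat lost sum to zero:
0.231·380·(T − 316) + 0.467·2360·(T − 16) + 0.351·466·(T − 16) = 0
87.78(T − 316) + 1102.1(T − 16) + 163.57(T − 16) = 0
1353.5 T = 47989
T = 47989/1353.5 ≈ 35.46 °C

T_f ≈ 35.5 °C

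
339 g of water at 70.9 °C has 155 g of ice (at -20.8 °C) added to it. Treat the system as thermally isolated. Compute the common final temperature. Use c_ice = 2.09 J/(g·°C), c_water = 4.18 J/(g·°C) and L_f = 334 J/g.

T_f ≈ 20.3 °C

Conservation of energy gives ΣQ = 0:
warm ice to 0 °C: 155·2.09·(0 − (-20.8)) = 6738.2; fusion: m_ice L_f = 155·334 = 51770; warm the meltwater: 647.9 T; water: 1417(T − 70.9)
2064.9 T = 100467 − 58508 = 41959
T ≈ 20.32 °C (positive, so assuming full melt was valid).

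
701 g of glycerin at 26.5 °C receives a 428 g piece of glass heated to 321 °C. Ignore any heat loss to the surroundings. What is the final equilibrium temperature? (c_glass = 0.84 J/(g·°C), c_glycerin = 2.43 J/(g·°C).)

Heat lost by the glass equals heat gained by the glycerin:
428*0.84*(321 − T) = 701*2.43*(T − 26.5)
359.52(321 − T) = 1703.4(T − 26.5)
2062.9 T = 160547  ⇒  T ≈ 77.82 °C

T_f ≈ 77.8 °C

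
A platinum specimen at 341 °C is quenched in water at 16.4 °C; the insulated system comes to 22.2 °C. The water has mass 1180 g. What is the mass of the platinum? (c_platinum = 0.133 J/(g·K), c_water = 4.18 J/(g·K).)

m ≈ 675 g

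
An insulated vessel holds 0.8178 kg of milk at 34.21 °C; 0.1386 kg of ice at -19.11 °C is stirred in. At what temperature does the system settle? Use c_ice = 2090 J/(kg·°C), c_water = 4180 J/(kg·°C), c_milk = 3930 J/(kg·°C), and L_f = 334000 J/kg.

T_f ≈ 15.3 °C

Setting the total heat transfer to zero:
ice -19.11→0 °C: 0.1386·2090·19.11 = 5535.7; fusion: m_ice L_f = 0.1386·334000 = 46292; meltwater 0→T: 0.1386·4180·T = 579.35 T; milk cools: 0.8178·3930·(T − 34.21) = 3214(T − 34.21)
3793.3 T = 109949 − 51828 = 58121
T ≈ 15.32 °C. Since T > 0 °C, the all-ice-melts assumption holds.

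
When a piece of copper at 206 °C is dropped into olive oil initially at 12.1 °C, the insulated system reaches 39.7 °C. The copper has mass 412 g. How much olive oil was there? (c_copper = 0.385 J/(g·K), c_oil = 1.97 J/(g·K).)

m ≈ 485 g

Conservation of energy gives ΣQ = 0:
412×0.385×(39.7 − 206) + m×1.97×(39.7 − 12.1) = 0
54.37 m = 26379
m = 26379/54.37 ≈ 485.1 g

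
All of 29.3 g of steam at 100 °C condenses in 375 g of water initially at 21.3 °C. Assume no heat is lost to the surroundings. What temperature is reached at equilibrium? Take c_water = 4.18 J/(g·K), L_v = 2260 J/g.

Energy balance with sensible and latent terms:
steam→water at 100 °C releases m L_v = 29.3×2260 = 66218; condensate cools 100→T: 29.3×4.18×(T − 100) = 122.47(T − 100); original water: 1567.5(T − 21.3)
1690 T = 66218 + 12247 + 33388 = 111853
T ≈ 66.19 °C — below 100 °C, confirming all the steam condensed.

T_f ≈ 66.2 °C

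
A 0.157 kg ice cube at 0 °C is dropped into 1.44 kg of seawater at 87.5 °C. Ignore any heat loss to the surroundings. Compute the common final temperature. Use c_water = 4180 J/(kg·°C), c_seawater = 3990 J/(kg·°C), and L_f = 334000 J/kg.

Taking heat into each body as positive, Σ m c ΔT = 0:
melt ice: 0.157×334000 = 52438
  meltwater 0→T: 0.157×4180×T = 656.26 T
  seawater: 5745.6(T − 87.5)
6401.9 T = 502740 − 52438 = 450302
T ≈ 70.34 °C (positive, so assuming full melt was valid).

T_f ≈ 70.3 °C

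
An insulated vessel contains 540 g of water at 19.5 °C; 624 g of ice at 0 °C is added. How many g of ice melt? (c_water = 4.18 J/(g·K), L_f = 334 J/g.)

Cooling the water to 0 °C releases 540·4.18·19.5 = 44015 J.
Melting all 624 g of ice would need 624·334 = 208416 J.
That's not enough to melt it all — equilibrium is at 0 °C with ice remaining.
m_melt = 44015 / L_f = 131.8 g.

m_melted ≈ 132 g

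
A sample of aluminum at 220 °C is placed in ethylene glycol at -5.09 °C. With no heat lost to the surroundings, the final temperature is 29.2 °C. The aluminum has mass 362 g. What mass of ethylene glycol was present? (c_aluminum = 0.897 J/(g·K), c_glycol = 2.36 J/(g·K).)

m ≈ 766 g

Setting the total heat transfer to zero:
362×0.897×(29.2 − 220) + m×2.36×(29.2 − (-5.09)) = 0
80.92 m = 61955
m = 61955/80.92 ≈ 765.6 g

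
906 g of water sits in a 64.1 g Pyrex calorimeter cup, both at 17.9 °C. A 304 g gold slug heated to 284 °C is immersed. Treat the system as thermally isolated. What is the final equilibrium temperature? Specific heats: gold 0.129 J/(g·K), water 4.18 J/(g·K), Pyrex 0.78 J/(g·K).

T_f ≈ 20.6 °C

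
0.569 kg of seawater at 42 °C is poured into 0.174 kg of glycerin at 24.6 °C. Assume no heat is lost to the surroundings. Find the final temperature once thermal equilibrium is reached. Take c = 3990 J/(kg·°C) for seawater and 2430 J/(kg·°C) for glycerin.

Conservation of energy gives ΣQ = 0:
0.569×3990×(T − 42) + 0.174×2430×(T − 24.6) = 0
2270.3(T − 42) + 422.82(T − 24.6) = 0
2693.1 T = 105754
T ≈ 39.27 °C

T_f ≈ 39.3 °C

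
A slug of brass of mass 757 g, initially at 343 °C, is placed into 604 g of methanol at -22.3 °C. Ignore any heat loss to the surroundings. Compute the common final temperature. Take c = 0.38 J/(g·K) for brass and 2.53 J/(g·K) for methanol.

Taking heat into each body as positive, Σ m c ΔT = 0:
757×0.38×(T − 343) + 604×2.53×(T − (-22.3)) = 0
(287.66 + 1528.1) T = 287.66×343 + 1528.1×(-22.3)
T = 64590/1815.8 ≈ 35.57 °C

T_f ≈ 35.6 °C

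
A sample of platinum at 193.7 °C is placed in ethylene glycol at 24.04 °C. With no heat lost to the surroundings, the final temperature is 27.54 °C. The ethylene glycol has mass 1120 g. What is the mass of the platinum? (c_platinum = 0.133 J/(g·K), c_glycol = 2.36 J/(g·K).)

m ≈ 419 g

Taking heat into each body as positive, Σ m c ΔT = 0:
m×0.133×(27.54 − 193.7) + 1120×2.36×(27.54 − 24.04) = 0
-22.1 m = -9251.2
m = -9251.2/-22.1 ≈ 418.6 g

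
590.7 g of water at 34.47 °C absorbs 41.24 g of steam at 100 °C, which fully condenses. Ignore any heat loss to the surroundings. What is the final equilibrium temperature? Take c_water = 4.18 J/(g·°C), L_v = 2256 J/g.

T_f ≈ 74.0 °C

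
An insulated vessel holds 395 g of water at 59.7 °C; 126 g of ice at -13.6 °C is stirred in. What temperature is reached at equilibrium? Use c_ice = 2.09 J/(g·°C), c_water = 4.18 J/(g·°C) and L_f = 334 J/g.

Energy balance with sensible and latent terms:
ice -13.6→0 °C: 126·2.09·13.6 = 3581.4
  melt ice: 126·334 = 42084
  warm the meltwater: 526.68 T
  water: 1651.1(T − 59.7)
2177.8 T = 98571 − 45665 = 52905
T ≈ 24.29 °C. Since T > 0 °C, the all-ice-melts assumption holds.

T_f ≈ 24.3 °C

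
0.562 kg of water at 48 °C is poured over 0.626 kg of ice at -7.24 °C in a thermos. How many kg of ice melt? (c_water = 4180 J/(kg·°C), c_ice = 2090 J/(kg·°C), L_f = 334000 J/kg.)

m_melted ≈ 0.309 kg

Water can give up m c ΔT = 0.562×4180×48 = 112760 J before reaching 0 °C.
Warming the ice to 0 °C takes 0.626×2090×7.24 = 9472.4 J, leaving 103287 J for melting.
Melting all 0.626 kg of ice would need 0.626×334000 = 209084 J.
Since 103287 < 209084 J, not all the ice melts; equilibrium is at 0 °C.
Mass melted = 103287/334000 ≈ 0.3092 kg.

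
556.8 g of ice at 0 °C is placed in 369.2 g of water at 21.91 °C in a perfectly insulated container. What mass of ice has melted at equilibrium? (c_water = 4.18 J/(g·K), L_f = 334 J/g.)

Heat available from the water dropping to 0 °C: 369.2·4.18·21.91 = 33813 J.
Melting all 556.8 g of ice would need 556.8·334 = 185971 J.
That's not enough to melt it all — equilibrium is at 0 °C with ice remaining.
m_melt = 33813 / L_f = 101.2 g.

m_melted ≈ 101 g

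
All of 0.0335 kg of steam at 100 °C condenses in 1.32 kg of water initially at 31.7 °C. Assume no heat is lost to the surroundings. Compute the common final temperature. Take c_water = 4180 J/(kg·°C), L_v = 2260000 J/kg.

T_f ≈ 46.8 °C

Heat gained plus heat lost sum to zero:
steam→water at 100 °C releases m L_v = 0.0335×2260000 = 75710; condensate cools 100→T: 0.0335×4180×(T − 100) = 140.03(T − 100); water warms: 1.32×4180×(T − 31.7) = 5517.6(T − 31.7)
5657.6 T = 75710 + 14003 + 174908 = 264621
T ≈ 46.77 °C (< 100 °C, so full condensation is consistent).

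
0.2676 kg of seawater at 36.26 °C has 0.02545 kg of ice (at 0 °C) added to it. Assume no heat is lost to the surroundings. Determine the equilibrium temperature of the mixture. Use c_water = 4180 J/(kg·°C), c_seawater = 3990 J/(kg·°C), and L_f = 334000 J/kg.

T_f ≈ 25.7 °C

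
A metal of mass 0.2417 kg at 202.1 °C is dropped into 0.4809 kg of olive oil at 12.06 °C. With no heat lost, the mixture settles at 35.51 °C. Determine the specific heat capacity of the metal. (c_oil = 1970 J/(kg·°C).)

c ≈ 552 J/(kg·°C)

Setting the total heat transfer to zero:
0.2417×c×(35.51 − 202.1) + 0.4809×1970×(35.51 − 12.06) = 0
-40.26 c = -22216
c = -22216/-40.26 ≈ 551.7 J/(kg·°C)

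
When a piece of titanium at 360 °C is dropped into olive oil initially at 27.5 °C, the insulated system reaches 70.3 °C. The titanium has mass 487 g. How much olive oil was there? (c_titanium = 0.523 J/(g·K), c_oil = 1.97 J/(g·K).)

m ≈ 875 g

Net heat exchanged in the isolated system is zero:
487·0.523·(70.3 − 360) + m·1.97·(70.3 − 27.5) = 0
84.32 m = 73787
m = 73787/84.32 ≈ 875.1 g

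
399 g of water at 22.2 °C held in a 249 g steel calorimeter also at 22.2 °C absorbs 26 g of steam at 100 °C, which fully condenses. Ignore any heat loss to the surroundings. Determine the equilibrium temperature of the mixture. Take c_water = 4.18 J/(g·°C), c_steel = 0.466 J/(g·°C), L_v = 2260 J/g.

T_f ≈ 57.7 °C

Net heat exchanged in the isolated system is zero:
condense steam: −26×2260 = −58760; condensed water 100 °C→T: 108.68(T − 100); original water: 1667.8(T − 22.2); steel cup: 249×0.466×(T − 22.2) = 116.03(T − 22.2)
1892.5 T = 58760 + 10868 + 39602 = 109230
T ≈ 57.72 °C — below 100 °C, confirming all the steam condensed.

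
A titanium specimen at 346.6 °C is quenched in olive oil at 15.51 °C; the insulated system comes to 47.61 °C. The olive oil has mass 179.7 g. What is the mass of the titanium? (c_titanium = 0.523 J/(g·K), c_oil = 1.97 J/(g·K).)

|Q_titanium| = |Q_oil|:
m·0.523·(346.6 − 47.61) = 179.7·1.97·(47.61 − 15.51)
156.37 m = 11364  ⇒  m ≈ 72.67 g

m ≈ 72.7 g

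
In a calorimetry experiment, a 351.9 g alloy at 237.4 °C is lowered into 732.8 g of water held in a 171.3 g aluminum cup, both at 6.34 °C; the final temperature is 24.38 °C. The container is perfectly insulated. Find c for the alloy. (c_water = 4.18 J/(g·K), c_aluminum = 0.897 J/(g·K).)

c ≈ 0.774 J/(g·K)

Taking heat into each body as positive, Σ m c ΔT = 0:
351.9×c×(24.38 − 237.4) + 732.8×4.18×(24.38 − 6.34) + 171.3×0.897×(24.38 − 6.34) = 0
-74962 c = -58030
c = -58030/-74962 ≈ 0.7741 J/(g·K)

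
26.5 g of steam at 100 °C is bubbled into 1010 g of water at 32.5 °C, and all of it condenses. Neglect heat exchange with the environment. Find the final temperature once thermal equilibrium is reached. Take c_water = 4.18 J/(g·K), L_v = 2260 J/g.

Energy balance with sensible and latent terms:
steam→water at 100 °C releases m L_v = 26.5·2260 = 59890
  condensate cools 100→T: 26.5·4.18·(T − 100) = 110.77(T − 100)
  water warms: 1010·4.18·(T − 32.5) = 4221.8(T − 32.5)
4332.6 T = 59890 + 11077 + 137208 = 208175
T ≈ 48.05 °C — below 100 °C, confirming all the steam condensed.

T_f ≈ 48.0 °C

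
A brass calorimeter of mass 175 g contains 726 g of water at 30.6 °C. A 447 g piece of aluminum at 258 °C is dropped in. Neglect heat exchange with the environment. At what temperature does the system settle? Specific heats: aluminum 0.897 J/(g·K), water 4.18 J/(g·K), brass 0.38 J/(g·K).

T_f ≈ 56.6 °C

Heat gained plus heat lost sum to zero:
447*0.897*(T − 258) + 726*4.18*(T − 30.6) + 175*0.38*(T − 30.6) = 0
400.96(T − 258) + 3034.7(T − 30.6) + 66.5(T − 30.6) = 0
(400.96 + 3034.7 + 66.5) T = 400.96*258 + 3034.7*30.6 + 66.5*30.6
T = 198344 / 3502.1 = 56.6 °C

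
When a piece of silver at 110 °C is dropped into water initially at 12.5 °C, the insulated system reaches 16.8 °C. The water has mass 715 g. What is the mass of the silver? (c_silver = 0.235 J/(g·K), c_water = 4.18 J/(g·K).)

|Q_silver| = |Q_water|:
m·0.235·(110 − 16.8) = 715·4.18·(16.8 − 12.5)
21.9 m = 12851  ⇒  m ≈ 586.8 g

m ≈ 587 g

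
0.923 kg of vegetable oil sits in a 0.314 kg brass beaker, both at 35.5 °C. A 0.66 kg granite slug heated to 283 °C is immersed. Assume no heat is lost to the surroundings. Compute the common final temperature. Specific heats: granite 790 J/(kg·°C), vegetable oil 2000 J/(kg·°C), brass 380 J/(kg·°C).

T_f ≈ 87.4 °C

With ΣQ=0 the equilibrium temperature is the m·c-weighted mean:
T_f = (521.4·283 + 1846·35.5 + 119.32·35.5) / (521.4 + 1846 + 119.32)
    = 217325 / 2486.7 ≈ 87.39 °C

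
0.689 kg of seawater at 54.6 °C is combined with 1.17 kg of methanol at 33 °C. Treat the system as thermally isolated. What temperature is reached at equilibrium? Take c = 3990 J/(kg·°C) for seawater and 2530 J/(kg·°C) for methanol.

Heat gained plus heat lost sum to zero:
0.689*3990*(T − 54.6) + 1.17*2530*(T − 33) = 0
2749.1(T − 54.6) + 2960.1(T − 33) = 0
5709.2 T = 247785
T ≈ 43.40 °C

T_f ≈ 43.4 °C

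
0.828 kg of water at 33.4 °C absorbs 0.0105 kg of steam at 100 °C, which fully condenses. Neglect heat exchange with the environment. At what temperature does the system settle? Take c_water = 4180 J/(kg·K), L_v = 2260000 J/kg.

T_f ≈ 41.0 °C

Net heat exchanged in the isolated system is zero:
latent heat released on condensation: 0.0105×2260000 = 23730
  condensed water 100 °C→T: 43.89(T − 100)
  original water: 3461(T − 33.4)
3504.9 T = 23730 + 4389 + 115599 = 143718
T ≈ 41.00 °C, under the boiling point, so the assumption holds.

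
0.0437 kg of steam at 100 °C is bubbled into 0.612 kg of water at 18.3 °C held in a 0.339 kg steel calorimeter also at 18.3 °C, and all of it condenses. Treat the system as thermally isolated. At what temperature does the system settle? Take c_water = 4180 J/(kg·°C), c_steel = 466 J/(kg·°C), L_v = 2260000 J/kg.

Taking heat into each body as positive, Σ m c ΔT = 0:
condense steam: −0.0437×2260000 = −98762
  condensate cools 100→T: 0.0437×4180×(T − 100) = 182.67(T − 100)
  water warms: 0.612×4180×(T − 18.3) = 2558.2(T − 18.3)
  steel cup: 0.339×466×(T − 18.3) = 157.97(T − 18.3)
2898.8 T = 98762 + 18267 + 49705 = 166734
T ≈ 57.52 °C — below 100 °C, confirming all the steam condensed.

T_f ≈ 57.5 °C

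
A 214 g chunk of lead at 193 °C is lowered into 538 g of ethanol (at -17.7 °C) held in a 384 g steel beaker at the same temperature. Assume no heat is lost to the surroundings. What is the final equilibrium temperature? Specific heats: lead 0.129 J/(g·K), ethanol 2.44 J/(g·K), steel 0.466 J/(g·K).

T_f = Σ m_i c_i T_i / Σ m_i c_i:
T_f = (27.61×193 + 1312.7×(-17.7) + 178.94×(-17.7)) / (27.61 + 1312.7 + 178.94)
    = -21074 / 1519.3 ≈ -13.87 °C

T_f ≈ -13.9 °C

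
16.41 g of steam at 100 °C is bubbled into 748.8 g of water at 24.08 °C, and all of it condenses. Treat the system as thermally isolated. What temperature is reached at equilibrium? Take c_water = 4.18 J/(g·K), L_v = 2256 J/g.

T_f ≈ 37.3 °C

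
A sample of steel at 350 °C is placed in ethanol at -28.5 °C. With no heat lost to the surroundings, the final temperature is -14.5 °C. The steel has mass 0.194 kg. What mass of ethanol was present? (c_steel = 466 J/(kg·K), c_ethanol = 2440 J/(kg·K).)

m ≈ 0.965 kg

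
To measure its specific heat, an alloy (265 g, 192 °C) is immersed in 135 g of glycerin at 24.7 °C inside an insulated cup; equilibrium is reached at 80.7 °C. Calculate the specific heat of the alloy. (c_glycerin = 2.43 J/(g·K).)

c ≈ 0.623 J/(g·K)

Let T be the final temperature. ΣQ_i = 0:
265×c×(80.7 − 192) + 135×2.43×(80.7 − 24.7) = 0
-29494 c = -18371
c = -18371/-29494 ≈ 0.6229 J/(g·K)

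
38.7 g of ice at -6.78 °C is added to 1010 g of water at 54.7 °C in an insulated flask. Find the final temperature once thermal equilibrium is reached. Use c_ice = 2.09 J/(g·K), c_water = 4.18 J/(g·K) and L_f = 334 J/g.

T_f ≈ 49.6 °C

Heat gained plus heat lost sum to zero:
ice -6.78→0 °C: 38.7×2.09×6.78 = 548.39; latent heat to melt: 38.7×334 = 12926; warm the meltwater: 161.77 T; water: 4221.8(T − 54.7)
4383.6 T = 230932 − 13474 = 217458
T ≈ 49.61 °C (positive, so assuming full melt was valid).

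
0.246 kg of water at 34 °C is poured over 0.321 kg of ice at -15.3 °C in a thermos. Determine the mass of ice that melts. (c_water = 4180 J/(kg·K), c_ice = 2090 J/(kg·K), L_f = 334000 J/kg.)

Water can give up m c ΔT = 0.246×4180×34 = 34962 J before reaching 0 °C.
Warming the ice to 0 °C takes 0.321×2090×15.3 = 10265 J, leaving 24697 J for melting.
To melt every bit of ice: 0.321×334000 = 107214 J.
Since 24697 < 107214 J, not all the ice melts; equilibrium is at 0 °C.
Mass melted = 24697/334000 ≈ 0.07394 kg.

m_melted ≈ 0.0739 kg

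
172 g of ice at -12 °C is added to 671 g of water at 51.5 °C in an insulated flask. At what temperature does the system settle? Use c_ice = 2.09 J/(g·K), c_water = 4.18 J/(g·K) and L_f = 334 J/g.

Net heat exchanged in the isolated system is zero:
warm ice to 0 °C: 172×2.09×(0 − (-12)) = 4313.8; melt ice: 172×334 = 57448; meltwater 0→T: 172×4.18×T = 718.96 T; water: 2804.8(T − 51.5)
3523.7 T = 144446 − 61762 = 82684
T ≈ 23.46 °C — above 0 °C, consistent with complete melting.

T_f ≈ 23.5 °C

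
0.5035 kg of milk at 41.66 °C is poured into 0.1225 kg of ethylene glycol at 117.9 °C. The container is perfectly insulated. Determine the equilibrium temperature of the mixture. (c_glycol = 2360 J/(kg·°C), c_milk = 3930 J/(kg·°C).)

T_f = Σ m_i c_i T_i / Σ m_i c_i:
T_f = (289.1×117.9 + 1978.8×41.66) / (289.1 + 1978.8)
    = 116520 / 2267.9 ≈ 51.38 °C

T_f ≈ 51.4 °C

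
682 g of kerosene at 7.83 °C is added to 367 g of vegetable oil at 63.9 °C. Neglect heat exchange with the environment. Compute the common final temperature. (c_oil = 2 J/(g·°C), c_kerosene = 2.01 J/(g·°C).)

Let T be the final temperature. ΣQ_i = 0:
367*2*(T − 63.9) + 682*2.01*(T − 7.83) = 0
(734 + 1370.8) T = 734*63.9 + 1370.8*7.83
T = 57636 / 2104.8 = 27.4 °C

T_f ≈ 27.4 °C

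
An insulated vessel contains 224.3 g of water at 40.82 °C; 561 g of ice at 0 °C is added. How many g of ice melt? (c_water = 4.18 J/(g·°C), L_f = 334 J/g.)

m_melted ≈ 115 g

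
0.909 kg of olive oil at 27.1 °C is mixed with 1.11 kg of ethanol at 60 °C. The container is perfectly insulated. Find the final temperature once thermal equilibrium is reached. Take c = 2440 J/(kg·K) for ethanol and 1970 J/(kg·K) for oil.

T_f ≈ 46.9 °C

Conservation of energy gives ΣQ = 0:
1.11*2440*(T − 60) + 0.909*1970*(T − 27.1) = 0
(2708.4 + 1790.7) T = 2708.4*60 + 1790.7*27.1
T = 211033/4499.1 ≈ 46.91 °C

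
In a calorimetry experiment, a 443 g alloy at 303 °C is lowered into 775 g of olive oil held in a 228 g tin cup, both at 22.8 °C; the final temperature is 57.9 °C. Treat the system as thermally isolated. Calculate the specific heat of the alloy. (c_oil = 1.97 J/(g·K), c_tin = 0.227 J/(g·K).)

c ≈ 0.51 J/(g·K)

Conservation of energy gives ΣQ = 0:
443·c·(57.9 − 303) + 775·1.97·(57.9 − 22.8) + 228·0.227·(57.9 − 22.8) = 0
-108579 c = -55406
c = -55406/-108579 ≈ 0.5103 J/(g·K)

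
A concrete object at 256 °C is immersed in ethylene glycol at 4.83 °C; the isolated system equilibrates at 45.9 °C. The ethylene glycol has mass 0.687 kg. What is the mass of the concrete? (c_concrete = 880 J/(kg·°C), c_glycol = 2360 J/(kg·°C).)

Energy conservation, ΣQ = 0:
m×880×(45.9 − 256) + 0.687×2360×(45.9 − 4.83) = 0
-184888 m = -66588
m = -66588/-184888 ≈ 0.3602 kg

m ≈ 0.36 kg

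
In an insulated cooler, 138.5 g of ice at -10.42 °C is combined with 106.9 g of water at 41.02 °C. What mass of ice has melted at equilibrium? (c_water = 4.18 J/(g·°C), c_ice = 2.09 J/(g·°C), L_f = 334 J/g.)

m_melted ≈ 45.8 g

Water can give up m c ΔT = 106.9×4.18×41.02 = 18329 J before reaching 0 °C.
Of that, 138.5×2.09×10.42 = 3016.2 J goes to bring the ice to 0 °C, leaving 15313 J.
Fully melting the ice requires m_ice L_f = 138.5×334 = 46259 J.
15313 J < 46259 J, so only part of the ice melts and the system sits at 0 °C.
m_melt = 15313 / L_f = 45.85 g.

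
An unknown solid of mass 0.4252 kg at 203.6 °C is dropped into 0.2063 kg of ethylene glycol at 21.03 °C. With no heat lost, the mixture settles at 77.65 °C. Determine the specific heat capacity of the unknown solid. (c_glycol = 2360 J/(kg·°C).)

c ≈ 515 J/(kg·°C)

Heat gained plus heat lost sum to zero:
0.4252×c×(77.65 − 203.6) + 0.2063×2360×(77.65 − 21.03) = 0
-53.55 c = -27566
c = -27566/-53.55 ≈ 514.7 J/(kg·°C)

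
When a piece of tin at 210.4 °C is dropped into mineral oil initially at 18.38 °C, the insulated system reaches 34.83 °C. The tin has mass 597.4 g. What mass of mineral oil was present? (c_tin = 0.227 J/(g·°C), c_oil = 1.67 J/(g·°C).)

m ≈ 867 g

Heat gained plus heat lost sum to zero:
597.4·0.227·(34.83 − 210.4) + m·1.67·(34.83 − 18.38) = 0
27.47 m = 23809
m = 23809/27.47 ≈ 866.7 g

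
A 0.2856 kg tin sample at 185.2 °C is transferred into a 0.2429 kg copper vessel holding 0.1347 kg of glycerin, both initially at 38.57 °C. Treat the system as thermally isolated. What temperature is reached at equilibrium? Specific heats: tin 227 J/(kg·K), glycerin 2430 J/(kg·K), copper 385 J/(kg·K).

T_f ≈ 58.1 °C

Let T be the final temperature. ΣQ_i = 0:
0.2856×227×(T − 185.2) + 0.1347×2430×(T − 38.57) + 0.2429×385×(T − 38.57) = 0
64.83(T − 185.2) + 327.32(T − 38.57) + 93.52(T − 38.57) = 0
(64.83 + 327.32 + 93.52) T = 64.83×185.2 + 327.32×38.57 + 93.52×38.57
T ≈ 58.14 °C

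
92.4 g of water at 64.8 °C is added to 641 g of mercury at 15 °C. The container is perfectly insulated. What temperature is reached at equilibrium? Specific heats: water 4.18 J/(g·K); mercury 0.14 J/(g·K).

T_f ≈ 55.4 °C

Set heat shed by the hot body equal to heat absorbed by the cold body:
92.4×4.18×(64.8 − T) = 641×0.14×(T − 15)
386.23(64.8 − T) = 89.74(T − 15)
475.97 T = 26374  ⇒  T ≈ 55.41 °C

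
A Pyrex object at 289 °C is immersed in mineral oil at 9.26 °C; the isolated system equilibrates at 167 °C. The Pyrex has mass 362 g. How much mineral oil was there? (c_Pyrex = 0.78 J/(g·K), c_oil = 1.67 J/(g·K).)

|Q_Pyrex| = |Q_oil|:
362·0.78·(289 − 167) = m·1.67·(167 − 9.26)
263.43 m = 34448  ⇒  m ≈ 130.8 g

m ≈ 131 g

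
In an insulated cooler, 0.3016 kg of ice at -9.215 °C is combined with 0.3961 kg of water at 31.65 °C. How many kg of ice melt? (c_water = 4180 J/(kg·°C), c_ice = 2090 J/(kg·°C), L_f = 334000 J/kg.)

m_melted ≈ 0.14 kg

Cooling the water to 0 °C releases 0.3961·4180·31.65 = 52403 J.
Of that, 0.3016·2090·9.215 = 5808.6 J goes to bring the ice to 0 °C, leaving 46594 J.
Melting all 0.3016 kg of ice would need 0.3016·334000 = 100734 J.
Since 46594 < 100734 J, not all the ice melts; equilibrium is at 0 °C.
m_melt = 46594 / L_f = 0.1395 kg.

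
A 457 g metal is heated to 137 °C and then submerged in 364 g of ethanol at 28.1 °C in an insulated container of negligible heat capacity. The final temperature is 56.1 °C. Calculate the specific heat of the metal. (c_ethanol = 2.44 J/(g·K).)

c ≈ 0.673 J/(g·K)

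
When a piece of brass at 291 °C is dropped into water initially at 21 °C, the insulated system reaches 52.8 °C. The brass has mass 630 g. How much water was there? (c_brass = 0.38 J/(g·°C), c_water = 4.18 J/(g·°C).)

|Q_brass| = |Q_water|:
630·0.38·(291 − 52.8) = m·4.18·(52.8 − 21)
132.92 m = 57025  ⇒  m ≈ 429 g

m ≈ 429 g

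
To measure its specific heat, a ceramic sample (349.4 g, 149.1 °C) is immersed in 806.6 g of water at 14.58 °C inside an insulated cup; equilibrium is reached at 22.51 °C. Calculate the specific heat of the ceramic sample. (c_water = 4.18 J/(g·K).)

c ≈ 0.604 J/(g·K)

Heat lost by the ceramic sample = heat gained by the water:
349.4×c×(149.1 − 22.51) = 806.6×4.18×(22.51 − 14.58)
44231 c = 26737  ⇒  c ≈ 0.6045 J/(g·K)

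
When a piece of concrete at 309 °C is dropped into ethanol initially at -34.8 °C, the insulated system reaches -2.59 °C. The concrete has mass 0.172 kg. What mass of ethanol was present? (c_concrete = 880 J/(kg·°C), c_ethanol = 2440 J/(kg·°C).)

Heat lost by the concrete = heat gained by the ethanol:
0.172×880×(309 − -2.59) = m×2440×(-2.59 − (-34.8))
78592 m = 47162  ⇒  m ≈ 0.6001 kg

m ≈ 0.6 kg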